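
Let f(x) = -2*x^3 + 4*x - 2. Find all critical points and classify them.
f'(x) = 4 - 6*x^2

Solve f'(x) = 0:
  Factor: 4 - 6*x^2 = -2*(3*x^2 - 2); 3*x^2 - 2 = 0 has no rational roots; quadratic formula: x = (0 ± √24)/6.
  ⇒ x = -sqrt(6)/3 ≈ -0.8165, sqrt(6)/3 ≈ 0.8165

f''(x) = -12*x
Second-derivative test at each critical point:
  f''(-0.8165) = 9.7980 > 0 → local minimum
  f''(0.8165) = -9.7980 < 0 → local maximum

Critical points: x = -sqrt(6)/3 ≈ -0.8165 (local minimum); x = sqrt(6)/3 ≈ 0.8165 (local maximum)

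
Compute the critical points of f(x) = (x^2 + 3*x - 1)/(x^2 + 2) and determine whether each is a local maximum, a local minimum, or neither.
f'(x) = 3*(-x^2 + 2*x + 2)/(x^4 + 4*x^2 + 4)

Solve f'(x) = 0:
  f'(x) = -3*(x^2 - 2*x - 2)/(x^2 + 2)^2; the denominator is positive wherever f is defined, so f'(x) = 0 ⇔ -3*x^2 + 6*x + 6 = 0.
  Factor: -3*x^2 + 6*x + 6 = -3*(x^2 - 2*x - 2); x^2 - 2*x - 2 = 0 has no rational roots; quadratic formula: x = (2 ± √12)/2.
  ⇒ x = 1 - sqrt(3) ≈ -0.7321, 1 + sqrt(3) ≈ 2.7321

f''(x) = 6*(x^3 - 3*x^2 - 6*x + 2)/(x^6 + 6*x^4 + 12*x^2 + 8)
Second-derivative test at each critical point:
  f''(-0.7321) = 1.6160 > 0 → local minimum
  f''(2.7321) = -0.1160 < 0 → local maximum

Critical points: x = 1 - sqrt(3) ≈ -0.7321 (local minimum); x = 1 + sqrt(3) ≈ 2.7321 (local maximum)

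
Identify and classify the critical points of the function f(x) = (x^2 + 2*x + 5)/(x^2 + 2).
f'(x) = 2*(-x^2 - 3*x + 2)/(x^4 + 4*x^2 + 4)

Solve f'(x) = 0:
  f'(x) = -2*(x^2 + 3*x - 2)/(x^2 + 2)^2; the denominator is positive wherever f is defined, so f'(x) = 0 ⇔ -2*x^2 - 6*x + 4 = 0.
  Factor: -2*x^2 - 6*x + 4 = -2*(x^2 + 3*x - 2); x^2 + 3*x - 2 = 0 has no rational roots; quadratic formula: x = (-3 ± √17)/2.
  ⇒ x = -sqrt(17)/2 - 3/2 ≈ -3.5616, -3/2 + sqrt(17)/2 ≈ 0.5616

f''(x) = 2*(2*x^3 + 9*x^2 - 12*x - 6)/(x^6 + 6*x^4 + 12*x^2 + 8)
Second-derivative test at each critical point:
  f''(-3.5616) = 0.0382 > 0 → local minimum
  f''(0.5616) = -1.5382 < 0 → local maximum

Critical points: x = -sqrt(17)/2 - 3/2 ≈ -3.5616 (local minimum); x = -3/2 + sqrt(17)/2 ≈ 0.5616 (local maximum)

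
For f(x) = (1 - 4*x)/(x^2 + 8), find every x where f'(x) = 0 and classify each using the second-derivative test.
f'(x) = 2*(2*x^2 - x - 16)/(x^4 + 16*x^2 + 64)

Solve f'(x) = 0:
  f'(x) = 2*(2*x^2 - x - 16)/(x^2 + 8)^2; the denominator is positive wherever f is defined, so f'(x) = 0 ⇔ 4*x^2 - 2*x - 32 = 0.
  Factor: 4*x^2 - 2*x - 32 = 2*(2*x^2 - x - 16); 2*x^2 - x - 16 = 0 has no rational roots; quadratic formula: x = (1 ± √129)/4.
  ⇒ x = 1/4 - sqrt(129)/4 ≈ -2.5895, 1/4 + sqrt(129)/4 ≈ 3.0895

f''(x) = 2*(4*x^2*(1 - 4*x) + (12*x - 1)*(x^2 + 8))/(x^2 + 8)^3
Second-derivative test at each critical point:
  f''(-2.5895) = -0.1050 < 0 → local maximum
  f''(3.0895) = 0.0738 > 0 → local minimum

Critical points: x = 1/4 - sqrt(129)/4 ≈ -2.5895 (local maximum); x = 1/4 + sqrt(129)/4 ≈ 3.0895 (local minimum)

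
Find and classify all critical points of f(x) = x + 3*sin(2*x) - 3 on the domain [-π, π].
f'(x) = 6*cos(2*x) + 1

Solve f'(x) = 0 on [-π, π]:
  f'(x) = 0 ⇔ cos(2*x) = -1/6, i.e. 2*x = ±arccos(-1/6) + 2nπ; keep the solutions lying in [-π, π].
  ⇒ x = -pi + acos(-1/6)/2 ≈ -2.2725, -acos(-1/6)/2 ≈ -0.8691, acos(-1/6)/2 ≈ 0.8691, pi - acos(-1/6)/2 ≈ 2.2725

f''(x) = -12*sin(2*x)
Second-derivative test at each critical point:
  f''(-2.2725) = -11.8322 < 0 → local maximum
  f''(-0.8691) = 11.8322 > 0 → local minimum
  f''(0.8691) = -11.8322 < 0 → local maximum
  f''(2.2725) = 11.8322 > 0 → local minimum

Critical points: x = -pi + acos(-1/6)/2 ≈ -2.2725 (local maximum); x = -acos(-1/6)/2 ≈ -0.8691 (local minimum); x = acos(-1/6)/2 ≈ 0.8691 (local maximum); x = pi - acos(-1/6)/2 ≈ 2.2725 (local minimum)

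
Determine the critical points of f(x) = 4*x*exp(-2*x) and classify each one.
f'(x) = 4*(1 - 2*x)*exp(-2*x)

Solve f'(x) = 0:
  f'(x) = (4 - 8*x)·exp(-2*x) and exp(-2*x) > 0 for every x, so f'(x) = 0 ⇔ 4 - 8*x = 0.
  Factor: 4 - 8*x = -4*(2*x - 1) = 0.
  ⇒ x = 1/2

f''(x) = 16*(x - 1)*exp(-2*x)
Second-derivative test at each critical point:
  f''(1/2) = -2.9430 < 0 → local maximum

Critical points: x = 1/2 (local maximum)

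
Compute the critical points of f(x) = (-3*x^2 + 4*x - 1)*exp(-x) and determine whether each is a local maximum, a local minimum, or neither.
f'(x) = (3*x^2 - 10*x + 5)*exp(-x)

Solve f'(x) = 0:
  f'(x) = (3*x^2 - 10*x + 5)·exp(-x) and exp(-x) > 0 for every x, so f'(x) = 0 ⇔ 3*x^2 - 10*x + 5 = 0.
  3*x^2 - 10*x + 5 = 0 has no rational roots; quadratic formula: x = (10 ± √40)/6.
  ⇒ x = 5/3 - sqrt(10)/3 ≈ 0.6126, sqrt(10)/3 + 5/3 ≈ 2.7208

f''(x) = (-3*x^2 + 16*x - 15)*exp(-x)
Second-derivative test at each critical point:
  f''(0.6126) = -3.4276 < 0 → local maximum
  f''(2.7208) = 0.4163 > 0 → local minimum

Critical points: x = 5/3 - sqrt(10)/3 ≈ 0.6126 (local maximum); x = sqrt(10)/3 + 5/3 ≈ 2.7208 (local minimum)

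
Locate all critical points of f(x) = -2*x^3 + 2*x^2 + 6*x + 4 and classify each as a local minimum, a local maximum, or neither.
f'(x) = -6*x^2 + 4*x + 6

Solve f'(x) = 0:
  Factor: -6*x^2 + 4*x + 6 = -2*(3*x^2 - 2*x - 3); 3*x^2 - 2*x - 3 = 0 has no rational roots; quadratic formula: x = (2 ± √40)/6.
  ⇒ x = 1/3 - sqrt(10)/3 ≈ -0.7208, 1/3 + sqrt(10)/3 ≈ 1.3874

f''(x) = 4 - 12*x
Second-derivative test at each critical point:
  f''(-0.7208) = 12.6491 > 0 → local minimum
  f''(1.3874) = -12.6491 < 0 → local maximum

Critical points: x = 1/3 - sqrt(10)/3 ≈ -0.7208 (local minimum); x = 1/3 + sqrt(10)/3 ≈ 1.3874 (local maximum)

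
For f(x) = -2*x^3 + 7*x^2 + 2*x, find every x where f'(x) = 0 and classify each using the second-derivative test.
f'(x) = -6*x^2 + 14*x + 2

Solve f'(x) = 0:
  Factor: -6*x^2 + 14*x + 2 = -2*(3*x^2 - 7*x - 1); 3*x^2 - 7*x - 1 = 0 has no rational roots; quadratic formula: x = (7 ± √61)/6.
  ⇒ x = 7/6 - sqrt(61)/6 ≈ -0.1350, 7/6 + sqrt(61)/6 ≈ 2.4684

f''(x) = 14 - 12*x
Second-derivative test at each critical point:
  f''(-0.1350) = 15.6205 > 0 → local minimum
  f''(2.4684) = -15.6205 < 0 → local maximum

Critical points: x = 7/6 - sqrt(61)/6 ≈ -0.1350 (local minimum); x = 7/6 + sqrt(61)/6 ≈ 2.4684 (local maximum)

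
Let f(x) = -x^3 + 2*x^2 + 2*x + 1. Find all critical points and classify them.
f'(x) = -3*x^2 + 4*x + 2

Solve f'(x) = 0:
  3*x^2 - 4*x - 2 = 0 has no rational roots; quadratic formula: x = (4 ± √40)/6.
  ⇒ x = 2/3 - sqrt(10)/3 ≈ -0.3874, 2/3 + sqrt(10)/3 ≈ 1.7208

f''(x) = 4 - 6*x
Second-derivative test at each critical point:
  f''(-0.3874) = 6.3246 > 0 → local minimum
  f''(1.7208) = -6.3246 < 0 → local maximum

Critical points: x = 2/3 - sqrt(10)/3 ≈ -0.3874 (local minimum); x = 2/3 + sqrt(10)/3 ≈ 1.7208 (local maximum)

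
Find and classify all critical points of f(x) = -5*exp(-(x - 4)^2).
f'(x) = 10*(x - 4)*exp(-(x - 4)^2)

Solve f'(x) = 0:
  f'(x) = (10*x - 40)·exp(-(x - 4)^2) and exp(-(x - 4)^2) > 0 for every x, so f'(x) = 0 ⇔ 10*x - 40 = 0.
  Factor: 10*x - 40 = 10*(x - 4) = 0.
  ⇒ x = 4

f''(x) = 10*(1 - 2*(x - 4)^2)*exp(-(x - 4)^2)
Second-derivative test at each critical point:
  f''(4) = 10 > 0 → local minimum

Critical points: x = 4 (local minimum)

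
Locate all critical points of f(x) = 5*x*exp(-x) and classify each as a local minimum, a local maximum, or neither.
f'(x) = 5*(1 - x)*exp(-x)

Solve f'(x) = 0:
  f'(x) = (5 - 5*x)·exp(-x) and exp(-x) > 0 for every x, so f'(x) = 0 ⇔ 5 - 5*x = 0.
  Factor: 5 - 5*x = -5*(x - 1) = 0.
  ⇒ x = 1

f''(x) = 5*(x - 2)*exp(-x)
Second-derivative test at each critical point:
  f''(1) = -1.8394 < 0 → local maximum

Critical points: x = 1 (local maximum)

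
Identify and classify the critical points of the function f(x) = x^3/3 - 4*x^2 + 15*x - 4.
f'(x) = x^2 - 8*x + 15

Solve f'(x) = 0:
  Factor: x^2 - 8*x + 15 = (x - 5)*(x - 3) = 0.
  ⇒ x = 3, 5

f''(x) = 2*x - 8
Second-derivative test at each critical point:
  f''(3) = -2 < 0 → local maximum
  f''(5) = 2 > 0 → local minimum

Critical points: x = 3 (local maximum); x = 5 (local minimum)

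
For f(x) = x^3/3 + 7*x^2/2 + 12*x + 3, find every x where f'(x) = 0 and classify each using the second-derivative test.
f'(x) = x^2 + 7*x + 12

Solve f'(x) = 0:
  Factor: x^2 + 7*x + 12 = (x + 3)*(x + 4) = 0.
  ⇒ x = -4, -3

f''(x) = 2*x + 7
Second-derivative test at each critical point:
  f''(-4) = -1 < 0 → local maximum
  f''(-3) = 1 > 0 → local minimum

Critical points: x = -4 (local maximum); x = -3 (local minimum)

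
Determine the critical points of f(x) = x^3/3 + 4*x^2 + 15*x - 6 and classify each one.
f'(x) = x^2 + 8*x + 15

Solve f'(x) = 0:
  Factor: x^2 + 8*x + 15 = (x + 3)*(x + 5) = 0.
  ⇒ x = -5, -3

f''(x) = 2*x + 8
Second-derivative test at each critical point:
  f''(-5) = -2 < 0 → local maximum
  f''(-3) = 2 > 0 → local minimum

Critical points: x = -5 (local maximum); x = -3 (local minimum)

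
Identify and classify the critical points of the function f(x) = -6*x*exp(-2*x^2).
f'(x) = 6*(4*x^2 - 1)*exp(-2*x^2)

Solve f'(x) = 0:
  f'(x) = (24*x^2 - 6)·exp(-2*x^2) and exp(-2*x^2) > 0 for every x, so f'(x) = 0 ⇔ 24*x^2 - 6 = 0.
  Factor: 24*x^2 - 6 = 6*(2*x - 1)*(2*x + 1) = 0.
  ⇒ x = -1/2, 1/2

f''(x) = (-96*x^3 + 72*x)*exp(-2*x^2)
Second-derivative test at each critical point:
  f''(-1/2) = -14.5567 < 0 → local maximum
  f''(1/2) = 14.5567 > 0 → local minimum

Critical points: x = -1/2 (local maximum); x = 1/2 (local minimum)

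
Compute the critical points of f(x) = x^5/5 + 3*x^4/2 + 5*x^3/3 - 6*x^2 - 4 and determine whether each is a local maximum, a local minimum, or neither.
f'(x) = x*(x^3 + 6*x^2 + 5*x - 12)

Solve f'(x) = 0:
  Factor: x^4 + 6*x^3 + 5*x^2 - 12*x = x*(x - 1)*(x + 3)*(x + 4) = 0.
  ⇒ x = -4, -3, 0, 1

f''(x) = 4*x^3 + 18*x^2 + 10*x - 12
Second-derivative test at each critical point:
  f''(-4) = -20 < 0 → local maximum
  f''(-3) = 12 > 0 → local minimum
  f''(0) = -12 < 0 → local maximum
  f''(1) = 20 > 0 → local minimum

Critical points: x = -4 (local maximum); x = -3 (local minimum); x = 0 (local maximum); x = 1 (local minimum)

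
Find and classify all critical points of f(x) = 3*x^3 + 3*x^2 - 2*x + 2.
f'(x) = 9*x^2 + 6*x - 2

Solve f'(x) = 0:
  9*x^2 + 6*x - 2 = 0 has no rational roots; quadratic formula: x = (-6 ± √108)/18.
  ⇒ x = -sqrt(3)/3 - 1/3 ≈ -0.9107, -1/3 + sqrt(3)/3 ≈ 0.2440

f''(x) = 18*x + 6
Second-derivative test at each critical point:
  f''(-0.9107) = -10.3923 < 0 → local maximum
  f''(0.2440) = 10.3923 > 0 → local minimum

Critical points: x = -sqrt(3)/3 - 1/3 ≈ -0.9107 (local maximum); x = -1/3 + sqrt(3)/3 ≈ 0.2440 (local minimum)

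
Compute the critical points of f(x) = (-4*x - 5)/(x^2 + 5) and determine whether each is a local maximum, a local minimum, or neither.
f'(x) = 2*(2*x^2 + 5*x - 10)/(x^4 + 10*x^2 + 25)

Solve f'(x) = 0:
  f'(x) = 2*(2*x^2 + 5*x - 10)/(x^2 + 5)^2; the denominator is positive wherever f is defined, so f'(x) = 0 ⇔ 4*x^2 + 10*x - 20 = 0.
  Factor: 4*x^2 + 10*x - 20 = 2*(2*x^2 + 5*x - 10); 2*x^2 + 5*x - 10 = 0 has no rational roots; quadratic formula: x = (-5 ± √105)/4.
  ⇒ x = -sqrt(105)/4 - 5/4 ≈ -3.8117, -5/4 + sqrt(105)/4 ≈ 1.3117

f''(x) = 2*(-4*x^2*(4*x + 5) + (12*x + 5)*(x^2 + 5))/(x^2 + 5)^3
Second-derivative test at each critical point:
  f''(-3.8117) = -0.0537 < 0 → local maximum
  f''(1.3117) = 0.4537 > 0 → local minimum

Critical points: x = -sqrt(105)/4 - 5/4 ≈ -3.8117 (local maximum); x = -5/4 + sqrt(105)/4 ≈ 1.3117 (local minimum)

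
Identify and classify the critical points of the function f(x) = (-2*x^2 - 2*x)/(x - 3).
f'(x) = 2*(-x^2 + 6*x + 3)/(x^2 - 6*x + 9)

Solve f'(x) = 0:
  f'(x) = -2*(x^2 - 6*x - 3)/(x - 3)^2; the denominator is positive wherever f is defined, so f'(x) = 0 ⇔ -2*x^2 + 12*x + 6 = 0.
  Factor: -2*x^2 + 12*x + 6 = -2*(x^2 - 6*x - 3); x^2 - 6*x - 3 = 0 has no rational roots; quadratic formula: x = (6 ± √48)/2.
  ⇒ x = 3 - 2*sqrt(3) ≈ -0.4641, 3 + 2*sqrt(3) ≈ 6.4641

f''(x) = -48/(x^3 - 9*x^2 + 27*x - 27)
Second-derivative test at each critical point:
  f''(-0.4641) = 1.1547 > 0 → local minimum
  f''(6.4641) = -1.1547 < 0 → local maximum

Critical points: x = 3 - 2*sqrt(3) ≈ -0.4641 (local minimum); x = 3 + 2*sqrt(3) ≈ 6.4641 (local maximum)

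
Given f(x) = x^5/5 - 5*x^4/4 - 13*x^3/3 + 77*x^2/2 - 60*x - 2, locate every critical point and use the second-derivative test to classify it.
f'(x) = x^4 - 5*x^3 - 13*x^2 + 77*x - 60

Solve f'(x) = 0:
  Factor: x^4 - 5*x^3 - 13*x^2 + 77*x - 60 = (x - 5)*(x - 3)*(x - 1)*(x + 4) = 0.
  ⇒ x = -4, 1, 3, 5

f''(x) = 4*x^3 - 15*x^2 - 26*x + 77
Second-derivative test at each critical point:
  f''(-4) = -315 < 0 → local maximum
  f''(1) = 40 > 0 → local minimum
  f''(3) = -28 < 0 → local maximum
  f''(5) = 72 > 0 → local minimum

Critical points: x = -4 (local maximum); x = 1 (local minimum); x = 3 (local maximum); x = 5 (local minimum)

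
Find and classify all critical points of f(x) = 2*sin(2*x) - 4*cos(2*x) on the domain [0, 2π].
f'(x) = 8*sin(2*x) + 4*cos(2*x)

Solve f'(x) = 0 on [0, 2π]:
  f'(x) = 0 ⇔ 2*cos(2*x) = -4*sin(2*x) ⇔ tan(2*x) = -1/2, i.e. 2*x = arctan(-1/2) + nπ; keep the solutions lying in [0, 2π].
  ⇒ x = -atan(1/2)/2 + pi/2 ≈ 1.3390, pi - atan(1/2)/2 ≈ 2.9098, -atan(1/2)/2 + 3*pi/2 ≈ 4.4806, -atan(1/2)/2 + 2*pi ≈ 6.0514

f''(x) = -8*sin(2*x) + 16*cos(2*x)
Second-derivative test at each critical point:
  f''(1.3390) = -17.8885 < 0 → local maximum
  f''(2.9098) = 17.8885 > 0 → local minimum
  f''(4.4806) = -17.8885 < 0 → local maximum
  f''(6.0514) = 17.8885 > 0 → local minimum

Critical points: x = -atan(1/2)/2 + pi/2 ≈ 1.3390 (local maximum); x = pi - atan(1/2)/2 ≈ 2.9098 (local minimum); x = -atan(1/2)/2 + 3*pi/2 ≈ 4.4806 (local maximum); x = -atan(1/2)/2 + 2*pi ≈ 6.0514 (local minimum)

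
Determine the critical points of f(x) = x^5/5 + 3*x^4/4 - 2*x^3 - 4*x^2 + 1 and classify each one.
f'(x) = x*(x^3 + 3*x^2 - 6*x - 8)

Solve f'(x) = 0:
  Factor: x^4 + 3*x^3 - 6*x^2 - 8*x = x*(x - 2)*(x + 1)*(x + 4) = 0.
  ⇒ x = -4, -1, 0, 2

f''(x) = 4*x^3 + 9*x^2 - 12*x - 8
Second-derivative test at each critical point:
  f''(-4) = -72 < 0 → local maximum
  f''(-1) = 9 > 0 → local minimum
  f''(0) = -8 < 0 → local maximum
  f''(2) = 36 > 0 → local minimum

Critical points: x = -4 (local maximum); x = -1 (local minimum); x = 0 (local maximum); x = 2 (local minimum)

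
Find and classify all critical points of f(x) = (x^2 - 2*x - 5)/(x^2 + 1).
f'(x) = 2*(x^2 + 6*x - 1)/(x^4 + 2*x^2 + 1)

Solve f'(x) = 0:
  f'(x) = 2*(x^2 + 6*x - 1)/(x^2 + 1)^2; the denominator is positive wherever f is defined, so f'(x) = 0 ⇔ 2*x^2 + 12*x - 2 = 0.
  Factor: 2*x^2 + 12*x - 2 = 2*(x^2 + 6*x - 1); x^2 + 6*x - 1 = 0 has no rational roots; quadratic formula: x = (-6 ± √40)/2.
  ⇒ x = -sqrt(10) - 3 ≈ -6.1623, -3 + sqrt(10) ≈ 0.1623

f''(x) = 4*(-x^3 - 9*x^2 + 3*x + 3)/(x^6 + 3*x^4 + 3*x^2 + 1)
Second-derivative test at each critical point:
  f''(-6.1623) = -0.0083 < 0 → local maximum
  f''(0.1623) = 12.0083 > 0 → local minimum

Critical points: x = -sqrt(10) - 3 ≈ -6.1623 (local maximum); x = -3 + sqrt(10) ≈ 0.1623 (local minimum)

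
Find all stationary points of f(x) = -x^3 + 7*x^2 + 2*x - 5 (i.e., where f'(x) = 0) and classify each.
f'(x) = -3*x^2 + 14*x + 2

Solve f'(x) = 0:
  3*x^2 - 14*x - 2 = 0 has no rational roots; quadratic formula: x = (14 ± √220)/6.
  ⇒ x = 7/3 - sqrt(55)/3 ≈ -0.1387, 7/3 + sqrt(55)/3 ≈ 4.8054

f''(x) = 14 - 6*x
Second-derivative test at each critical point:
  f''(-0.1387) = 14.8324 > 0 → local minimum
  f''(4.8054) = -14.8324 < 0 → local maximum

Critical points: x = 7/3 - sqrt(55)/3 ≈ -0.1387 (local minimum); x = 7/3 + sqrt(55)/3 ≈ 4.8054 (local maximum)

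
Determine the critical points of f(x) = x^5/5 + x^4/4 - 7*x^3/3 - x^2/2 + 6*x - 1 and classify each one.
f'(x) = x^4 + x^3 - 7*x^2 - x + 6

Solve f'(x) = 0:
  Factor: x^4 + x^3 - 7*x^2 - x + 6 = (x - 2)*(x - 1)*(x + 1)*(x + 3) = 0.
  ⇒ x = -3, -1, 1, 2

f''(x) = 4*x^3 + 3*x^2 - 14*x - 1
Second-derivative test at each critical point:
  f''(-3) = -40 < 0 → local maximum
  f''(-1) = 12 > 0 → local minimum
  f''(1) = -8 < 0 → local maximum
  f''(2) = 15 > 0 → local minimum

Critical points: x = -3 (local maximum); x = -1 (local minimum); x = 1 (local maximum); x = 2 (local minimum)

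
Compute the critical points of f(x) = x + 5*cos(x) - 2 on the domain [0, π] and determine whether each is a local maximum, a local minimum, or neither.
f'(x) = 1 - 5*sin(x)

Solve f'(x) = 0 on [0, π]:
  f'(x) = 0 ⇔ sin(x) = 1/5, i.e. x = arcsin(1/5) + 2nπ or x = π − arcsin(1/5) + 2nπ; keep the solutions lying in [0, π].
  ⇒ x = asin(1/5) ≈ 0.2014, pi - asin(1/5) ≈ 2.9402

f''(x) = -5*cos(x)
Second-derivative test at each critical point:
  f''(0.2014) = -4.8990 < 0 → local maximum
  f''(2.9402) = 4.8990 > 0 → local minimum

Critical points: x = asin(1/5) ≈ 0.2014 (local maximum); x = pi - asin(1/5) ≈ 2.9402 (local minimum)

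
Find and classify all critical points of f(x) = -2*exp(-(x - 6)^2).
f'(x) = 4*(x - 6)*exp(-(x - 6)^2)

Solve f'(x) = 0:
  f'(x) = (4*x - 24)·exp(-(x - 6)^2) and exp(-(x - 6)^2) > 0 for every x, so f'(x) = 0 ⇔ 4*x - 24 = 0.
  Factor: 4*x - 24 = 4*(x - 6) = 0.
  ⇒ x = 6

f''(x) = 4*(1 - 2*(x - 6)^2)*exp(-(x - 6)^2)
Second-derivative test at each critical point:
  f''(6) = 4 > 0 → local minimum

Critical points: x = 6 (local minimum)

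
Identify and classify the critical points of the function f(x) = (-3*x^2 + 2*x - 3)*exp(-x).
f'(x) = (3*x^2 - 8*x + 5)*exp(-x)

Solve f'(x) = 0:
  f'(x) = (3*x^2 - 8*x + 5)·exp(-x) and exp(-x) > 0 for every x, so f'(x) = 0 ⇔ 3*x^2 - 8*x + 5 = 0.
  Factor: 3*x^2 - 8*x + 5 = (x - 1)*(3*x - 5) = 0.
  ⇒ x = 1, 5/3

f''(x) = (-3*x^2 + 14*x - 13)*exp(-x)
Second-derivative test at each critical point:
  f''(1) = -0.7358 < 0 → local maximum
  f''(5/3) = 0.3778 > 0 → local minimum

Critical points: x = 1 (local maximum); x = 5/3 (local minimum)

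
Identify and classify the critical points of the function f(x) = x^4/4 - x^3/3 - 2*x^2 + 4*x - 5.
f'(x) = x^3 - x^2 - 4*x + 4

Solve f'(x) = 0:
  Factor: x^3 - x^2 - 4*x + 4 = (x - 2)*(x - 1)*(x + 2) = 0.
  ⇒ x = -2, 1, 2

f''(x) = 3*x^2 - 2*x - 4
Second-derivative test at each critical point:
  f''(-2) = 12 > 0 → local minimum
  f''(1) = -3 < 0 → local maximum
  f''(2) = 4 > 0 → local minimum

Critical points: x = -2 (local minimum); x = 1 (local maximum); x = 2 (local minimum)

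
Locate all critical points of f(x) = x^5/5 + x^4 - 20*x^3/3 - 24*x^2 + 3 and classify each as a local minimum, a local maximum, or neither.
f'(x) = x*(x^3 + 4*x^2 - 20*x - 48)

Solve f'(x) = 0:
  Factor: x^4 + 4*x^3 - 20*x^2 - 48*x = x*(x - 4)*(x + 2)*(x + 6) = 0.
  ⇒ x = -6, -2, 0, 4

f''(x) = 4*x^3 + 12*x^2 - 40*x - 48
Second-derivative test at each critical point:
  f''(-6) = -240 < 0 → local maximum
  f''(-2) = 48 > 0 → local minimum
  f''(0) = -48 < 0 → local maximum
  f''(4) = 240 > 0 → local minimum

Critical points: x = -6 (local maximum); x = -2 (local minimum); x = 0 (local maximum); x = 4 (local minimum)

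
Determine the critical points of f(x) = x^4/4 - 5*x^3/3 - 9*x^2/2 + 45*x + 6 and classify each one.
f'(x) = x^3 - 5*x^2 - 9*x + 45

Solve f'(x) = 0:
  Factor: x^3 - 5*x^2 - 9*x + 45 = (x - 5)*(x - 3)*(x + 3) = 0.
  ⇒ x = -3, 3, 5

f''(x) = 3*x^2 - 10*x - 9
Second-derivative test at each critical point:
  f''(-3) = 48 > 0 → local minimum
  f''(3) = -12 < 0 → local maximum
  f''(5) = 16 > 0 → local minimum

Critical points: x = -3 (local minimum); x = 3 (local maximum); x = 5 (local minimum)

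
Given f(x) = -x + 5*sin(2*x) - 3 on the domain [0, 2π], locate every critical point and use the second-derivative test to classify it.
f'(x) = 10*cos(2*x) - 1

Solve f'(x) = 0 on [0, 2π]:
  f'(x) = 0 ⇔ cos(2*x) = 1/10, i.e. 2*x = ±arccos(1/10) + 2nπ; keep the solutions lying in [0, 2π].
  ⇒ x = acos(1/10)/2 ≈ 0.7353, pi - acos(1/10)/2 ≈ 2.4063, acos(1/10)/2 + pi ≈ 3.8769, -acos(1/10)/2 + 2*pi ≈ 5.5479

f''(x) = -20*sin(2*x)
Second-derivative test at each critical point:
  f''(0.7353) = -19.8997 < 0 → local maximum
  f''(2.4063) = 19.8997 > 0 → local minimum
  f''(3.8769) = -19.8997 < 0 → local maximum
  f''(5.5479) = 19.8997 > 0 → local minimum

Critical points: x = acos(1/10)/2 ≈ 0.7353 (local maximum); x = pi - acos(1/10)/2 ≈ 2.4063 (local minimum); x = acos(1/10)/2 + pi ≈ 3.8769 (local maximum); x = -acos(1/10)/2 + 2*pi ≈ 5.5479 (local minimum)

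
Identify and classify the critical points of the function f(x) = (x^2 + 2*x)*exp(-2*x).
f'(x) = 2*(-x^2 - x + 1)*exp(-2*x)

Solve f'(x) = 0:
  f'(x) = (-2*x^2 - 2*x + 2)·exp(-2*x) and exp(-2*x) > 0 for every x, so f'(x) = 0 ⇔ -2*x^2 - 2*x + 2 = 0.
  Factor: -2*x^2 - 2*x + 2 = -2*(x^2 + x - 1); x^2 + x - 1 = 0 has no rational roots; quadratic formula: x = (-1 ± √5)/2.
  ⇒ x = -sqrt(5)/2 - 1/2 ≈ -1.6180, -1/2 + sqrt(5)/2 ≈ 0.6180

f''(x) = 2*(2*x^2 - 3)*exp(-2*x)
Second-derivative test at each critical point:
  f''(-1.6180) = 113.7422 > 0 → local minimum
  f''(0.6180) = -1.2993 < 0 → local maximum

Critical points: x = -sqrt(5)/2 - 1/2 ≈ -1.6180 (local minimum); x = -1/2 + sqrt(5)/2 ≈ 0.6180 (local maximum)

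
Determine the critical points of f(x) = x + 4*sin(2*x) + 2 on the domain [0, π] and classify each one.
f'(x) = 8*cos(2*x) + 1

Solve f'(x) = 0 on [0, π]:
  f'(x) = 0 ⇔ cos(2*x) = -1/8, i.e. 2*x = ±arccos(-1/8) + 2nπ; keep the solutions lying in [0, π].
  ⇒ x = acos(-1/8)/2 ≈ 0.8481, pi - acos(-1/8)/2 ≈ 2.2935

f''(x) = -16*sin(2*x)
Second-derivative test at each critical point:
  f''(0.8481) = -15.8745 < 0 → local maximum
  f''(2.2935) = 15.8745 > 0 → local minimum

Critical points: x = acos(-1/8)/2 ≈ 0.8481 (local maximum); x = pi - acos(-1/8)/2 ≈ 2.2935 (local minimum)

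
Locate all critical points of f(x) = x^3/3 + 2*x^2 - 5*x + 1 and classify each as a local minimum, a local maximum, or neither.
f'(x) = x^2 + 4*x - 5

Solve f'(x) = 0:
  Factor: x^2 + 4*x - 5 = (x - 1)*(x + 5) = 0.
  ⇒ x = -5, 1

f''(x) = 2*x + 4
Second-derivative test at each critical point:
  f''(-5) = -6 < 0 → local maximum
  f''(1) = 6 > 0 → local minimum

Critical points: x = -5 (local maximum); x = 1 (local minimum)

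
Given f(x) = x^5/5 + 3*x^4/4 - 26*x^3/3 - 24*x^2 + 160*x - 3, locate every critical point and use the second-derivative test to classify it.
f'(x) = x^4 + 3*x^3 - 26*x^2 - 48*x + 160

Solve f'(x) = 0:
  Factor: x^4 + 3*x^3 - 26*x^2 - 48*x + 160 = (x - 4)*(x - 2)*(x + 4)*(x + 5) = 0.
  ⇒ x = -5, -4, 2, 4

f''(x) = 4*x^3 + 9*x^2 - 52*x - 48
Second-derivative test at each critical point:
  f''(-5) = -63 < 0 → local maximum
  f''(-4) = 48 > 0 → local minimum
  f''(2) = -84 < 0 → local maximum
  f''(4) = 144 > 0 → local minimum

Critical points: x = -5 (local maximum); x = -4 (local minimum); x = 2 (local maximum); x = 4 (local minimum)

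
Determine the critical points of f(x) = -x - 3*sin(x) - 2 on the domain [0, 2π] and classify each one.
f'(x) = -3*cos(x) - 1

Solve f'(x) = 0 on [0, 2π]:
  f'(x) = 0 ⇔ cos(x) = -1/3, i.e. x = ±arccos(-1/3) + 2nπ; keep the solutions lying in [0, 2π].
  ⇒ x = acos(-1/3) ≈ 1.9106, -acos(-1/3) + 2*pi ≈ 4.3726

f''(x) = 3*sin(x)
Second-derivative test at each critical point:
  f''(1.9106) = 2.8284 > 0 → local minimum
  f''(4.3726) = -2.8284 < 0 → local maximum

Critical points: x = acos(-1/3) ≈ 1.9106 (local minimum); x = -acos(-1/3) + 2*pi ≈ 4.3726 (local maximum)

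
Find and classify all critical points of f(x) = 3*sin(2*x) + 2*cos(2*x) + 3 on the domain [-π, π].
f'(x) = -4*sin(2*x) + 6*cos(2*x)

Solve f'(x) = 0 on [-π, π]:
  f'(x) = 0 ⇔ 3*cos(2*x) = 2*sin(2*x) ⇔ tan(2*x) = 3/2, i.e. 2*x = arctan(3/2) + nπ; keep the solutions lying in [-π, π].
  ⇒ x = -pi + atan(3/2)/2 ≈ -2.6502, -pi/2 + atan(3/2)/2 ≈ -1.0794, atan(3/2)/2 ≈ 0.4914, atan(3/2)/2 + pi/2 ≈ 2.0622

f''(x) = -12*sin(2*x) - 8*cos(2*x)
Second-derivative test at each critical point:
  f''(-2.6502) = -14.4222 < 0 → local maximum
  f''(-1.0794) = 14.4222 > 0 → local minimum
  f''(0.4914) = -14.4222 < 0 → local maximum
  f''(2.0622) = 14.4222 > 0 → local minimum

Critical points: x = -pi + atan(3/2)/2 ≈ -2.6502 (local maximum); x = -pi/2 + atan(3/2)/2 ≈ -1.0794 (local minimum); x = atan(3/2)/2 ≈ 0.4914 (local maximum); x = atan(3/2)/2 + pi/2 ≈ 2.0622 (local minimum)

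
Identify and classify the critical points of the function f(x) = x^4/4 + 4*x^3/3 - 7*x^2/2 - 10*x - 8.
f'(x) = x^3 + 4*x^2 - 7*x - 10

Solve f'(x) = 0:
  Factor: x^3 + 4*x^2 - 7*x - 10 = (x - 2)*(x + 1)*(x + 5) = 0.
  ⇒ x = -5, -1, 2

f''(x) = 3*x^2 + 8*x - 7
Second-derivative test at each critical point:
  f''(-5) = 28 > 0 → local minimum
  f''(-1) = -12 < 0 → local maximum
  f''(2) = 21 > 0 → local minimum

Critical points: x = -5 (local minimum); x = -1 (local maximum); x = 2 (local minimum)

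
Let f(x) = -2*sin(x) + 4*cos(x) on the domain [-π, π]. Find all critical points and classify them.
f'(x) = -4*sin(x) - 2*cos(x)

Solve f'(x) = 0 on [-π, π]:
  f'(x) = 0 ⇔ -2*cos(x) = 4*sin(x) ⇔ tan(x) = -1/2, i.e. x = arctan(-1/2) + nπ; keep the solutions lying in [-π, π].
  ⇒ x = -atan(1/2) ≈ -0.4636, pi - atan(1/2) ≈ 2.6779

f''(x) = 2*sin(x) - 4*cos(x)
Second-derivative test at each critical point:
  f''(-0.4636) = -4.4721 < 0 → local maximum
  f''(2.6779) = 4.4721 > 0 → local minimum

Critical points: x = -atan(1/2) ≈ -0.4636 (local maximum); x = pi - atan(1/2) ≈ 2.6779 (local minimum)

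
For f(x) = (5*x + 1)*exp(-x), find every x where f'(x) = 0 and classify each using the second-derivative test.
f'(x) = (4 - 5*x)*exp(-x)

Solve f'(x) = 0:
  f'(x) = (4 - 5*x)·exp(-x) and exp(-x) > 0 for every x, so f'(x) = 0 ⇔ 4 - 5*x = 0.
  4 - 5*x = 0.
  ⇒ x = 4/5

f''(x) = (5*x - 9)*exp(-x)
Second-derivative test at each critical point:
  f''(4/5) = -2.2466 < 0 → local maximum

Critical points: x = 4/5 (local maximum)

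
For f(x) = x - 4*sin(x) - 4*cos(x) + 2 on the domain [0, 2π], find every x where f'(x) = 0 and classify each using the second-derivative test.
f'(x) = -4*sqrt(2)*cos(x + pi/4) + 1

Solve f'(x) = 0 on [0, 2π]:
  f'(x) = 0 ⇔ 4*sin(x) - 4*cos(x) = -1. Write the left side as R·cos(x + φ) with R = √((-4)² + (-4)²) = 4*sqrt(2), cos φ = -sqrt(2)/2, sin φ = -sqrt(2)/2; then cos(x + φ) = -sqrt(2)/8. Solve for x and keep the solutions lying in [0, 2π].
  ⇒ x = atan((-1 + sqrt(31))/(1 + sqrt(31))) ≈ 0.6077, atan((-sqrt(31) - 1)/(1 - sqrt(31))) + pi ≈ 4.1047

f''(x) = 4*sqrt(2)*sin(x + pi/4)
Second-derivative test at each critical point:
  f''(0.6077) = 5.5678 > 0 → local minimum
  f''(4.1047) = -5.5678 < 0 → local maximum

Critical points: x = atan((-1 + sqrt(31))/(1 + sqrt(31))) ≈ 0.6077 (local minimum); x = atan((-sqrt(31) - 1)/(1 - sqrt(31))) + pi ≈ 4.1047 (local maximum)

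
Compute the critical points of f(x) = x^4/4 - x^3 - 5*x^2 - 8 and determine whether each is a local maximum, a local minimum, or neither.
f'(x) = x*(x^2 - 3*x - 10)

Solve f'(x) = 0:
  Factor: x^3 - 3*x^2 - 10*x = x*(x - 5)*(x + 2) = 0.
  ⇒ x = -2, 0, 5

f''(x) = 3*x^2 - 6*x - 10
Second-derivative test at each critical point:
  f''(-2) = 14 > 0 → local minimum
  f''(0) = -10 < 0 → local maximum
  f''(5) = 35 > 0 → local minimum

Critical points: x = -2 (local minimum); x = 0 (local maximum); x = 5 (local minimum)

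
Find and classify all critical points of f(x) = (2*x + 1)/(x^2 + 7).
f'(x) = 2*(-x^2 - x + 7)/(x^4 + 14*x^2 + 49)

Solve f'(x) = 0:
  f'(x) = -2*(x^2 + x - 7)/(x^2 + 7)^2; the denominator is positive wherever f is defined, so f'(x) = 0 ⇔ -2*x^2 - 2*x + 14 = 0.
  Factor: -2*x^2 - 2*x + 14 = -2*(x^2 + x - 7); x^2 + x - 7 = 0 has no rational roots; quadratic formula: x = (-1 ± √29)/2.
  ⇒ x = -sqrt(29)/2 - 1/2 ≈ -3.1926, -1/2 + sqrt(29)/2 ≈ 2.1926

f''(x) = 2*(4*x^2*(2*x + 1) - (6*x + 1)*(x^2 + 7))/(x^2 + 7)^3
Second-derivative test at each critical point:
  f''(-3.1926) = 0.0364 > 0 → local minimum
  f''(2.1926) = -0.0773 < 0 → local maximum

Critical points: x = -sqrt(29)/2 - 1/2 ≈ -3.1926 (local minimum); x = -1/2 + sqrt(29)/2 ≈ 2.1926 (local maximum)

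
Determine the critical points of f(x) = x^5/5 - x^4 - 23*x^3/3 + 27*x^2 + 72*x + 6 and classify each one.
f'(x) = x^4 - 4*x^3 - 23*x^2 + 54*x + 72

Solve f'(x) = 0:
  Factor: x^4 - 4*x^3 - 23*x^2 + 54*x + 72 = (x - 6)*(x - 3)*(x + 1)*(x + 4) = 0.
  ⇒ x = -4, -1, 3, 6

f''(x) = 4*x^3 - 12*x^2 - 46*x + 54
Second-derivative test at each critical point:
  f''(-4) = -210 < 0 → local maximum
  f''(-1) = 84 > 0 → local minimum
  f''(3) = -84 < 0 → local maximum
  f''(6) = 210 > 0 → local minimum

Critical points: x = -4 (local maximum); x = -1 (local minimum); x = 3 (local maximum); x = 6 (local minimum)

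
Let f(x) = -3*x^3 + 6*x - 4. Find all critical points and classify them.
f'(x) = 6 - 9*x^2

Solve f'(x) = 0:
  Factor: 6 - 9*x^2 = -3*(3*x^2 - 2); 3*x^2 - 2 = 0 has no rational roots; quadratic formula: x = (0 ± √24)/6.
  ⇒ x = -sqrt(6)/3 ≈ -0.8165, sqrt(6)/3 ≈ 0.8165

f''(x) = -18*x
Second-derivative test at each critical point:
  f''(-0.8165) = 14.6969 > 0 → local minimum
  f''(0.8165) = -14.6969 < 0 → local maximum

Critical points: x = -sqrt(6)/3 ≈ -0.8165 (local minimum); x = sqrt(6)/3 ≈ 0.8165 (local maximum)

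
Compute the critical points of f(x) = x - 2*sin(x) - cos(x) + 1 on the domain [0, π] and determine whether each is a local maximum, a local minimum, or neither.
f'(x) = sin(x) - 2*cos(x) + 1

Solve f'(x) = 0 on [0, π]:
  f'(x) = 0 ⇔ sin(x) - 2*cos(x) = -1. Write the left side as R·cos(x + φ) with R = √((-2)² + (-1)²) = sqrt(5), cos φ = -2*sqrt(5)/5, sin φ = -sqrt(5)/5; then cos(x + φ) = -sqrt(5)/5. Solve for x and keep the solutions lying in [0, π].
  ⇒ x = atan(3/4) ≈ 0.6435

f''(x) = 2*sin(x) + cos(x)
Second-derivative test at each critical point:
  f''(0.6435) = 2 > 0 → local minimum

Critical points: x = atan(3/4) ≈ 0.6435 (local minimum)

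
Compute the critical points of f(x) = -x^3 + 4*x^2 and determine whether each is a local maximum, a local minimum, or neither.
f'(x) = x*(8 - 3*x)

Solve f'(x) = 0:
  Factor: -3*x^2 + 8*x = -x*(3*x - 8) = 0.
  ⇒ x = 0, 8/3

f''(x) = 8 - 6*x
Second-derivative test at each critical point:
  f''(0) = 8 > 0 → local minimum
  f''(8/3) = -8 < 0 → local maximum

Critical points: x = 0 (local minimum); x = 8/3 (local maximum)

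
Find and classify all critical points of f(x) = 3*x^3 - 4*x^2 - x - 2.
f'(x) = 9*x^2 - 8*x - 1

Solve f'(x) = 0:
  Factor: 9*x^2 - 8*x - 1 = (x - 1)*(9*x + 1) = 0.
  ⇒ x = -1/9, 1

f''(x) = 18*x - 8
Second-derivative test at each critical point:
  f''(-1/9) = -10 < 0 → local maximum
  f''(1) = 10 > 0 → local minimum

Critical points: x = -1/9 (local maximum); x = 1 (local minimum)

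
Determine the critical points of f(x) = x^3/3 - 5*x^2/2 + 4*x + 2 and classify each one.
f'(x) = x^2 - 5*x + 4

Solve f'(x) = 0:
  Factor: x^2 - 5*x + 4 = (x - 4)*(x - 1) = 0.
  ⇒ x = 1, 4

f''(x) = 2*x - 5
Second-derivative test at each critical point:
  f''(1) = -3 < 0 → local maximum
  f''(4) = 3 > 0 → local minimum

Critical points: x = 1 (local maximum); x = 4 (local minimum)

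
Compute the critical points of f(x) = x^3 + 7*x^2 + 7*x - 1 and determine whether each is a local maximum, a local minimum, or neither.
f'(x) = 3*x^2 + 14*x + 7

Solve f'(x) = 0:
  3*x^2 + 14*x + 7 = 0 has no rational roots; quadratic formula: x = (-14 ± √112)/6.
  ⇒ x = -7/3 - 2*sqrt(7)/3 ≈ -4.0972, -7/3 + 2*sqrt(7)/3 ≈ -0.5695

f''(x) = 6*x + 14
Second-derivative test at each critical point:
  f''(-4.0972) = -10.5830 < 0 → local maximum
  f''(-0.5695) = 10.5830 > 0 → local minimum

Critical points: x = -7/3 - 2*sqrt(7)/3 ≈ -4.0972 (local maximum); x = -7/3 + 2*sqrt(7)/3 ≈ -0.5695 (local minimum)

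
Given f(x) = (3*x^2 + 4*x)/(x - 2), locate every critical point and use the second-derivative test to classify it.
f'(x) = (3*x^2 - 12*x - 8)/(x^2 - 4*x + 4)

Solve f'(x) = 0:
  f'(x) = (3*x^2 - 12*x - 8)/(x - 2)^2; the denominator is positive wherever f is defined, so f'(x) = 0 ⇔ 3*x^2 - 12*x - 8 = 0.
  3*x^2 - 12*x - 8 = 0 has no rational roots; quadratic formula: x = (12 ± √240)/6.
  ⇒ x = 2 - 2*sqrt(15)/3 ≈ -0.5820, 2 + 2*sqrt(15)/3 ≈ 4.5820

f''(x) = 40/(x^3 - 6*x^2 + 12*x - 8)
Second-derivative test at each critical point:
  f''(-0.5820) = -2.3238 < 0 → local maximum
  f''(4.5820) = 2.3238 > 0 → local minimum

Critical points: x = 2 - 2*sqrt(15)/3 ≈ -0.5820 (local maximum); x = 2 + 2*sqrt(15)/3 ≈ 4.5820 (local minimum)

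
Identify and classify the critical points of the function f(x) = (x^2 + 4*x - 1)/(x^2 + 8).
f'(x) = 2*(-2*x^2 + 9*x + 16)/(x^4 + 16*x^2 + 64)

Solve f'(x) = 0:
  f'(x) = -2*(2*x^2 - 9*x - 16)/(x^2 + 8)^2; the denominator is positive wherever f is defined, so f'(x) = 0 ⇔ -4*x^2 + 18*x + 32 = 0.
  Factor: -4*x^2 + 18*x + 32 = -2*(2*x^2 - 9*x - 16); 2*x^2 - 9*x - 16 = 0 has no rational roots; quadratic formula: x = (9 ± √209)/4.
  ⇒ x = 9/4 - sqrt(209)/4 ≈ -1.3642, 9/4 + sqrt(209)/4 ≈ 5.8642

f''(x) = 2*(4*x^3 - 27*x^2 - 96*x + 72)/(x^6 + 24*x^4 + 192*x^2 + 512)
Second-derivative test at each critical point:
  f''(-1.3642) = 0.2973 > 0 → local minimum
  f''(5.8642) = -0.0161 < 0 → local maximum

Critical points: x = 9/4 - sqrt(209)/4 ≈ -1.3642 (local minimum); x = 9/4 + sqrt(209)/4 ≈ 5.8642 (local maximum)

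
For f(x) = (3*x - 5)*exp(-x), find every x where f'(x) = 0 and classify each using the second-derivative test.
f'(x) = (8 - 3*x)*exp(-x)

Solve f'(x) = 0:
  f'(x) = (8 - 3*x)·exp(-x) and exp(-x) > 0 for every x, so f'(x) = 0 ⇔ 8 - 3*x = 0.
  8 - 3*x = 0.
  ⇒ x = 8/3

f''(x) = (3*x - 11)*exp(-x)
Second-derivative test at each critical point:
  f''(8/3) = -0.2085 < 0 → local maximum

Critical points: x = 8/3 (local maximum)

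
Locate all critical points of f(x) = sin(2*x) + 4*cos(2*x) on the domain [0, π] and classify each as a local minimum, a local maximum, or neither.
f'(x) = -8*sin(2*x) + 2*cos(2*x)

Solve f'(x) = 0 on [0, π]:
  f'(x) = 0 ⇔ cos(2*x) = 4*sin(2*x) ⇔ tan(2*x) = 1/4, i.e. 2*x = arctan(1/4) + nπ; keep the solutions lying in [0, π].
  ⇒ x = atan(1/4)/2 ≈ 0.1225, atan(1/4)/2 + pi/2 ≈ 1.6933

f''(x) = -4*sin(2*x) - 16*cos(2*x)
Second-derivative test at each critical point:
  f''(0.1225) = -16.4924 < 0 → local maximum
  f''(1.6933) = 16.4924 > 0 → local minimum

Critical points: x = atan(1/4)/2 ≈ 0.1225 (local maximum); x = atan(1/4)/2 + pi/2 ≈ 1.6933 (local minimum)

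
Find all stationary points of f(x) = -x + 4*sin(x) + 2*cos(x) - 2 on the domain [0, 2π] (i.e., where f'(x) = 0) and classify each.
f'(x) = -2*sin(x) + 4*cos(x) - 1

Solve f'(x) = 0 on [0, 2π]:
  f'(x) = 0 ⇔ -2*sin(x) + 4*cos(x) = 1. Write the left side as R·cos(x + φ) with R = √(4² + 2²) = 2*sqrt(5), cos φ = 2*sqrt(5)/5, sin φ = sqrt(5)/5; then cos(x + φ) = sqrt(5)/10. Solve for x and keep the solutions lying in [0, 2π].
  ⇒ x = atan((-1 + 2*sqrt(19))/(2 + sqrt(19))) ≈ 0.8816, atan((-2*sqrt(19) - 1)/(2 - sqrt(19))) + pi ≈ 4.4743

f''(x) = -4*sin(x) - 2*cos(x)
Second-derivative test at each critical point:
  f''(0.8816) = -4.3589 < 0 → local maximum
  f''(4.4743) = 4.3589 > 0 → local minimum

Critical points: x = atan((-1 + 2*sqrt(19))/(2 + sqrt(19))) ≈ 0.8816 (local maximum); x = atan((-2*sqrt(19) - 1)/(2 - sqrt(19))) + pi ≈ 4.4743 (local minimum)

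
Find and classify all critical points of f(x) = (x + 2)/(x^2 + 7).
f'(x) = (x^2 - 2*x*(x + 2) + 7)/(x^2 + 7)^2

Solve f'(x) = 0:
  f'(x) = -(x^2 + 4*x - 7)/(x^2 + 7)^2; the denominator is positive wherever f is defined, so f'(x) = 0 ⇔ -x^2 - 4*x + 7 = 0.
  x^2 + 4*x - 7 = 0 has no rational roots; quadratic formula: x = (-4 ± √44)/2.
  ⇒ x = -sqrt(11) - 2 ≈ -5.3166, -2 + sqrt(11) ≈ 1.3166

f''(x) = 2*(4*x^2*(x + 2) - (3*x + 2)*(x^2 + 7))/(x^2 + 7)^3
Second-derivative test at each critical point:
  f''(-5.3166) = 0.0053 > 0 → local minimum
  f''(1.3166) = -0.0870 < 0 → local maximum

Critical points: x = -sqrt(11) - 2 ≈ -5.3166 (local minimum); x = -2 + sqrt(11) ≈ 1.3166 (local maximum)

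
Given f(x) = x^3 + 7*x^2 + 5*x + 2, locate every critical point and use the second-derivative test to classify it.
f'(x) = 3*x^2 + 14*x + 5

Solve f'(x) = 0:
  3*x^2 + 14*x + 5 = 0 has no rational roots; quadratic formula: x = (-14 ± √136)/6.
  ⇒ x = -7/3 - sqrt(34)/3 ≈ -4.2770, -7/3 + sqrt(34)/3 ≈ -0.3897

f''(x) = 6*x + 14
Second-derivative test at each critical point:
  f''(-4.2770) = -11.6619 < 0 → local maximum
  f''(-0.3897) = 11.6619 > 0 → local minimum

Critical points: x = -7/3 - sqrt(34)/3 ≈ -4.2770 (local maximum); x = -7/3 + sqrt(34)/3 ≈ -0.3897 (local minimum)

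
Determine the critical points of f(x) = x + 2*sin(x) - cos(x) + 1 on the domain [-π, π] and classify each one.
f'(x) = sin(x) + 2*cos(x) + 1

Solve f'(x) = 0 on [-π, π]:
  f'(x) = 0 ⇔ sin(x) + 2*cos(x) = -1. Write the left side as R·cos(x + φ) with R = √(2² + (-1)²) = sqrt(5), cos φ = 2*sqrt(5)/5, sin φ = -sqrt(5)/5; then cos(x + φ) = -sqrt(5)/5. Solve for x and keep the solutions lying in [-π, π].
  ⇒ x = -pi/2 ≈ -1.5708, pi - atan(3/4) ≈ 2.4981

f''(x) = -2*sin(x) + cos(x)
Second-derivative test at each critical point:
  f''(-1.5708) = 2 > 0 → local minimum
  f''(2.4981) = -2 < 0 → local maximum

Critical points: x = -pi/2 ≈ -1.5708 (local minimum); x = pi - atan(3/4) ≈ 2.4981 (local maximum)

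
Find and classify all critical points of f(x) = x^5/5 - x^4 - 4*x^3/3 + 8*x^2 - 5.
f'(x) = x*(x^3 - 4*x^2 - 4*x + 16)

Solve f'(x) = 0:
  Factor: x^4 - 4*x^3 - 4*x^2 + 16*x = x*(x - 4)*(x - 2)*(x + 2) = 0.
  ⇒ x = -2, 0, 2, 4

f''(x) = 4*x^3 - 12*x^2 - 8*x + 16
Second-derivative test at each critical point:
  f''(-2) = -48 < 0 → local maximum
  f''(0) = 16 > 0 → local minimum
  f''(2) = -16 < 0 → local maximum
  f''(4) = 48 > 0 → local minimum

Critical points: x = -2 (local maximum); x = 0 (local minimum); x = 2 (local maximum); x = 4 (local minimum)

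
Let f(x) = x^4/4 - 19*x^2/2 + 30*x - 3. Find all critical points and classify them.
f'(x) = x^3 - 19*x + 30

Solve f'(x) = 0:
  Factor: x^3 - 19*x + 30 = (x - 3)*(x - 2)*(x + 5) = 0.
  ⇒ x = -5, 2, 3

f''(x) = 3*x^2 - 19
Second-derivative test at each critical point:
  f''(-5) = 56 > 0 → local minimum
  f''(2) = -7 < 0 → local maximum
  f''(3) = 8 > 0 → local minimum

Critical points: x = -5 (local minimum); x = 2 (local maximum); x = 3 (local minimum)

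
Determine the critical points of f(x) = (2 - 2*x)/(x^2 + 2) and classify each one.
f'(x) = 2*(-x^2 + 2*x*(x - 1) - 2)/(x^2 + 2)^2

Solve f'(x) = 0:
  f'(x) = 2*(x^2 - 2*x - 2)/(x^2 + 2)^2; the denominator is positive wherever f is defined, so f'(x) = 0 ⇔ 2*x^2 - 4*x - 4 = 0.
  Factor: 2*x^2 - 4*x - 4 = 2*(x^2 - 2*x - 2); x^2 - 2*x - 2 = 0 has no rational roots; quadratic formula: x = (2 ± √12)/2.
  ⇒ x = 1 - sqrt(3) ≈ -0.7321, 1 + sqrt(3) ≈ 2.7321

f''(x) = 4*(4*x^2*(1 - x) + (3*x - 1)*(x^2 + 2))/(x^2 + 2)^3
Second-derivative test at each critical point:
  f''(-0.7321) = -1.0774 < 0 → local maximum
  f''(2.7321) = 0.0774 > 0 → local minimum

Critical points: x = 1 - sqrt(3) ≈ -0.7321 (local maximum); x = 1 + sqrt(3) ≈ 2.7321 (local minimum)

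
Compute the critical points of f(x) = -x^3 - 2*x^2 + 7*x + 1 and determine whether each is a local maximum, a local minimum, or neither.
f'(x) = -3*x^2 - 4*x + 7

Solve f'(x) = 0:
  Factor: -3*x^2 - 4*x + 7 = -(x - 1)*(3*x + 7) = 0.
  ⇒ x = -7/3, 1

f''(x) = -6*x - 4
Second-derivative test at each critical point:
  f''(-7/3) = 10 > 0 → local minimum
  f''(1) = -10 < 0 → local maximum

Critical points: x = -7/3 (local minimum); x = 1 (local maximum)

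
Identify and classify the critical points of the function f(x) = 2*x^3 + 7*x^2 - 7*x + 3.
f'(x) = 6*x^2 + 14*x - 7

Solve f'(x) = 0:
  6*x^2 + 14*x - 7 = 0 has no rational roots; quadratic formula: x = (-14 ± √364)/12.
  ⇒ x = -sqrt(91)/6 - 7/6 ≈ -2.7566, -7/6 + sqrt(91)/6 ≈ 0.4232

f''(x) = 12*x + 14
Second-derivative test at each critical point:
  f''(-2.7566) = -19.0788 < 0 → local maximum
  f''(0.4232) = 19.0788 > 0 → local minimum

Critical points: x = -sqrt(91)/6 - 7/6 ≈ -2.7566 (local maximum); x = -7/6 + sqrt(91)/6 ≈ 0.4232 (local minimum)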